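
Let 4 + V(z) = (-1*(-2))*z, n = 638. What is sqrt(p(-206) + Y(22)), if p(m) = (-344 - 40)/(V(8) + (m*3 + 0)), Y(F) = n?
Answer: sqrt(6514702)/101 ≈ 25.271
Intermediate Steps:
Y(F) = 638
V(z) = -4 + 2*z (V(z) = -4 + (-1*(-2))*z = -4 + 2*z)
p(m) = -384/(12 + 3*m) (p(m) = (-344 - 40)/((-4 + 2*8) + (m*3 + 0)) = -384/((-4 + 16) + (3*m + 0)) = -384/(12 + 3*m))
sqrt(p(-206) + Y(22)) = sqrt(-128/(4 - 206) + 638) = sqrt(-128/(-202) + 638) = sqrt(-128*(-1/202) + 638) = sqrt(64/101 + 638) = sqrt(64502/101) = sqrt(6514702)/101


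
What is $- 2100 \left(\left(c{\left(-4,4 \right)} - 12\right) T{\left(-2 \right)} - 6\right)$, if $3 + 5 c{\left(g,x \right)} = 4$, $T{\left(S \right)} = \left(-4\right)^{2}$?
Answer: $409080$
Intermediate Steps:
$T{\left(S \right)} = 16$
$c{\left(g,x \right)} = \frac{1}{5}$ ($c{\left(g,x \right)} = - \frac{3}{5} + \frac{1}{5} \cdot 4 = - \frac{3}{5} + \frac{4}{5} = \frac{1}{5}$)
$- 2100 \left(\left(c{\left(-4,4 \right)} - 12\right) T{\left(-2 \right)} - 6\right) = - 2100 \left(\left(\frac{1}{5} - 12\right) 16 - 6\right) = - 2100 \left(\left(- \frac{59}{5}\right) 16 - 6\right) = - 2100 \left(- \frac{944}{5} - 6\right) = \left(-2100\right) \left(- \frac{974}{5}\right) = 409080$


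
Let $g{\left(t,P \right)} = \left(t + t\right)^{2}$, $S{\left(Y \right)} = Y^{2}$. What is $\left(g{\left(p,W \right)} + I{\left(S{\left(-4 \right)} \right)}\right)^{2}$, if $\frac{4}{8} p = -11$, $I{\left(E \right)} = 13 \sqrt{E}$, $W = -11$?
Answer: $3952144$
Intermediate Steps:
$p = -22$ ($p = 2 \left(-11\right) = -22$)
$g{\left(t,P \right)} = 4 t^{2}$ ($g{\left(t,P \right)} = \left(2 t\right)^{2} = 4 t^{2}$)
$\left(g{\left(p,W \right)} + I{\left(S{\left(-4 \right)} \right)}\right)^{2} = \left(4 \left(-22\right)^{2} + 13 \sqrt{\left(-4\right)^{2}}\right)^{2} = \left(4 \cdot 484 + 13 \sqrt{16}\right)^{2} = \left(1936 + 13 \cdot 4\right)^{2} = \left(1936 + 52\right)^{2} = 1988^{2} = 3952144$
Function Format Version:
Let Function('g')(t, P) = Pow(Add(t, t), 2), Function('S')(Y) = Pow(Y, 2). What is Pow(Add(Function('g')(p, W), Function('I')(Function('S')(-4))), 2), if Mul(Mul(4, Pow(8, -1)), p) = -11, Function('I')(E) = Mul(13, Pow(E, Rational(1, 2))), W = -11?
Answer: 3952144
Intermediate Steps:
p = -22 (p = Mul(2, -11) = -22)
Function('g')(t, P) = Mul(4, Pow(t, 2)) (Function('g')(t, P) = Pow(Mul(2, t), 2) = Mul(4, Pow(t, 2)))
Pow(Add(Function('g')(p, W), Function('I')(Function('S')(-4))), 2) = Pow(Add(Mul(4, Pow(-22, 2)), Mul(13, Pow(Pow(-4, 2), Rational(1, 2)))), 2) = Pow(Add(Mul(4, 484), Mul(13, Pow(16, Rational(1, 2)))), 2) = Pow(Add(1936, Mul(13, 4)), 2) = Pow(Add(1936, 52), 2) = Pow(1988, 2) = 3952144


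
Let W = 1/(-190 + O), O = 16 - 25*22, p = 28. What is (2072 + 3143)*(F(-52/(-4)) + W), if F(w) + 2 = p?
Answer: 98161945/724 ≈ 1.3558e+5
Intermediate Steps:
O = -534 (O = 16 - 550 = -534)
F(w) = 26 (F(w) = -2 + 28 = 26)
W = -1/724 (W = 1/(-190 - 534) = 1/(-724) = -1/724 ≈ -0.0013812)
(2072 + 3143)*(F(-52/(-4)) + W) = (2072 + 3143)*(26 - 1/724) = 5215*(18823/724) = 98161945/724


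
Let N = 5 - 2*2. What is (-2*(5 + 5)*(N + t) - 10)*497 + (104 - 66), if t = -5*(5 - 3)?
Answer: 84528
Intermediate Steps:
t = -10 (t = -5*2 = -10)
N = 1 (N = 5 - 4 = 1)
(-2*(5 + 5)*(N + t) - 10)*497 + (104 - 66) = (-2*(5 + 5)*(1 - 10) - 10)*497 + (104 - 66) = (-20*(-9) - 10)*497 + 38 = (-2*(-90) - 10)*497 + 38 = (180 - 10)*497 + 38 = 170*497 + 38 = 84490 + 38 = 84528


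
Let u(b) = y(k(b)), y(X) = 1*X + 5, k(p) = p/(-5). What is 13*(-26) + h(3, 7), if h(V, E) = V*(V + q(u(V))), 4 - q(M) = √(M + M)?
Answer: -317 - 6*√55/5 ≈ -325.90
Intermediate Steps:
k(p) = -p/5 (k(p) = p*(-⅕) = -p/5)
y(X) = 5 + X (y(X) = X + 5 = 5 + X)
u(b) = 5 - b/5
q(M) = 4 - √2*√M (q(M) = 4 - √(M + M) = 4 - √(2*M) = 4 - √2*√M)
h(V, E) = V*(4 + V - √2*√(5 - V/5)) (h(V, E) = V*(V + (4 - √2*√(5 - V/5))) = V*(4 + V - √2*√(5 - V/5)))
13*(-26) + h(3, 7) = 13*(-26) + (⅕)*3*(20 - √(250 - 10*3) + 5*3) = -338 + (⅕)*3*(20 - √(250 - 30) + 15) = -338 + (⅕)*3*(20 - √220 + 15) = -338 + (⅕)*3*(20 - 2*√55 + 15) = -338 + (⅕)*3*(35 - 2*√55) = -338 + (21 - 6*√55/5) = -317 - 6*√55/5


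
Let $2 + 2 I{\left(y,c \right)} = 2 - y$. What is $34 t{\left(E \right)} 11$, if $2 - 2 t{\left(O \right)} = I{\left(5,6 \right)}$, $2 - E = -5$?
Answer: $\frac{1683}{2} \approx 841.5$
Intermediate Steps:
$E = 7$ ($E = 2 - -5 = 2 + 5 = 7$)
$I{\left(y,c \right)} = - \frac{y}{2}$ ($I{\left(y,c \right)} = -1 + \frac{2 - y}{2} = -1 - \left(-1 + \frac{y}{2}\right) = - \frac{y}{2}$)
$t{\left(O \right)} = \frac{9}{4}$ ($t{\left(O \right)} = 1 - \frac{\left(- \frac{1}{2}\right) 5}{2} = 1 - - \frac{5}{4} = 1 + \frac{5}{4} = \frac{9}{4}$)
$34 t{\left(E \right)} 11 = 34 \cdot \frac{9}{4} \cdot 11 = \frac{153}{2} \cdot 11 = \frac{1683}{2}$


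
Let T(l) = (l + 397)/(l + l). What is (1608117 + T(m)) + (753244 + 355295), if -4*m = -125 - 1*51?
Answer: 239066169/88 ≈ 2.7167e+6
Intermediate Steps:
m = 44 (m = -(-125 - 1*51)/4 = -(-125 - 51)/4 = -¼*(-176) = 44)
T(l) = (397 + l)/(2*l) (T(l) = (397 + l)/((2*l)) = (397 + l)*(1/(2*l)) = (397 + l)/(2*l))
(1608117 + T(m)) + (753244 + 355295) = (1608117 + (½)*(397 + 44)/44) + (753244 + 355295) = (1608117 + (½)*(1/44)*441) + 1108539 = (1608117 + 441/88) + 1108539 = 141514737/88 + 1108539 = 239066169/88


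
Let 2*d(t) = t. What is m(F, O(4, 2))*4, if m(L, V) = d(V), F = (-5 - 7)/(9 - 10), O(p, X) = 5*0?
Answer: 0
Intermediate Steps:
d(t) = t/2
O(p, X) = 0
F = 12 (F = -12/(-1) = -12*(-1) = 12)
m(L, V) = V/2
m(F, O(4, 2))*4 = ((½)*0)*4 = 0*4 = 0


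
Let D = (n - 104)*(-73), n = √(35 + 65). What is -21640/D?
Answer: -10820/3431 ≈ -3.1536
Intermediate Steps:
n = 10 (n = √100 = 10)
D = 6862 (D = (10 - 104)*(-73) = -94*(-73) = 6862)
-21640/D = -21640/6862 = -21640*1/6862 = -10820/3431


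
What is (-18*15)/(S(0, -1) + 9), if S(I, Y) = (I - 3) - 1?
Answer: -54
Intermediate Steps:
S(I, Y) = -4 + I (S(I, Y) = (-3 + I) - 1 = -4 + I)
(-18*15)/(S(0, -1) + 9) = (-18*15)/((-4 + 0) + 9) = -270/(-4 + 9) = -270/5 = -270*1/5 = -54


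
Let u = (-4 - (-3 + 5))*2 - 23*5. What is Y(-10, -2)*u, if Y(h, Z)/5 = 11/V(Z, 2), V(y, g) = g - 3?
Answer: 6985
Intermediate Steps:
V(y, g) = -3 + g
Y(h, Z) = -55 (Y(h, Z) = 5*(11/(-3 + 2)) = 5*(11/(-1)) = 5*(11*(-1)) = 5*(-11) = -55)
u = -127 (u = (-4 - 1*2)*2 - 115 = (-4 - 2)*2 - 115 = -6*2 - 115 = -12 - 115 = -127)
Y(-10, -2)*u = -55*(-127) = 6985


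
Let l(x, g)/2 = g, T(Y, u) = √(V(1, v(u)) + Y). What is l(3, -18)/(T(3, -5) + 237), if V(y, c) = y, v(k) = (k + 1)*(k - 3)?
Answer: -36/239 ≈ -0.15063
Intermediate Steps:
v(k) = (1 + k)*(-3 + k)
T(Y, u) = √(1 + Y)
l(x, g) = 2*g
l(3, -18)/(T(3, -5) + 237) = (2*(-18))/(√(1 + 3) + 237) = -36/(√4 + 237) = -36/(2 + 237) = -36/239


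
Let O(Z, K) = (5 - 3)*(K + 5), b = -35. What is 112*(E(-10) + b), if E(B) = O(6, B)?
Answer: -5040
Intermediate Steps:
O(Z, K) = 10 + 2*K (O(Z, K) = 2*(5 + K) = 10 + 2*K)
E(B) = 10 + 2*B
112*(E(-10) + b) = 112*((10 + 2*(-10)) - 35) = 112*((10 - 20) - 35) = 112*(-10 - 35) = 112*(-45) = -5040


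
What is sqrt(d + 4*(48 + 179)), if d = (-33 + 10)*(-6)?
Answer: sqrt(1046) ≈ 32.342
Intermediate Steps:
d = 138 (d = -23*(-6) = 138)
sqrt(d + 4*(48 + 179)) = sqrt(138 + 4*(48 + 179)) = sqrt(138 + 4*227) = sqrt(138 + 908) = sqrt(1046)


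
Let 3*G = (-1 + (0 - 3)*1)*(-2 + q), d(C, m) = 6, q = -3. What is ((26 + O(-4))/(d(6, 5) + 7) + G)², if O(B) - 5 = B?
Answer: 116281/1521 ≈ 76.450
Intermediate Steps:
O(B) = 5 + B
G = 20/3 (G = ((-1 + (0 - 3)*1)*(-2 - 3))/3 = ((-1 - 3*1)*(-5))/3 = ((-1 - 3)*(-5))/3 = (-4*(-5))/3 = (⅓)*20 = 20/3 ≈ 6.6667)
((26 + O(-4))/(d(6, 5) + 7) + G)² = ((26 + (5 - 4))/(6 + 7) + 20/3)² = ((26 + 1)/13 + 20/3)² = (27*(1/13) + 20/3)² = (27/13 + 20/3)² = (341/39)² = 116281/1521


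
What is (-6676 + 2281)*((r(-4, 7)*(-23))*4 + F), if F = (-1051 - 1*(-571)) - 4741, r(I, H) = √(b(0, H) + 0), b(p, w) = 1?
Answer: 23350635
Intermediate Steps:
r(I, H) = 1 (r(I, H) = √(1 + 0) = √1 = 1)
F = -5221 (F = (-1051 + 571) - 4741 = -480 - 4741 = -5221)
(-6676 + 2281)*((r(-4, 7)*(-23))*4 + F) = (-6676 + 2281)*((1*(-23))*4 - 5221) = -4395*(-23*4 - 5221) = -4395*(-92 - 5221) = -4395*(-5313) = 23350635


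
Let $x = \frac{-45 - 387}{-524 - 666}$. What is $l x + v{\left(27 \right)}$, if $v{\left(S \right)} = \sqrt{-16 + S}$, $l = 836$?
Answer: $\frac{180576}{595} + \sqrt{11} \approx 306.81$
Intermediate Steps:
$x = \frac{216}{595}$ ($x = - \frac{432}{-1190} = \left(-432\right) \left(- \frac{1}{1190}\right) = \frac{216}{595} \approx 0.36303$)
$l x + v{\left(27 \right)} = 836 \cdot \frac{216}{595} + \sqrt{-16 + 27} = \frac{180576}{595} + \sqrt{11}$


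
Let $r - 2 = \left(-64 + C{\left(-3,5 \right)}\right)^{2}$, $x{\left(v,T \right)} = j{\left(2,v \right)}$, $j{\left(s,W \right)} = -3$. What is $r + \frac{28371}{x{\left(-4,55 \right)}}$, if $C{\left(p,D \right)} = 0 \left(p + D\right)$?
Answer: $-5359$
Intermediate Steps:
$x{\left(v,T \right)} = -3$
$C{\left(p,D \right)} = 0$ ($C{\left(p,D \right)} = 0 \left(D + p\right) = 0$)
$r = 4098$ ($r = 2 + \left(-64 + 0\right)^{2} = 2 + \left(-64\right)^{2} = 2 + 4096 = 4098$)
$r + \frac{28371}{x{\left(-4,55 \right)}} = 4098 + \frac{28371}{-3} = 4098 + 28371 \left(- \frac{1}{3}\right) = 4098 - 9457 = -5359$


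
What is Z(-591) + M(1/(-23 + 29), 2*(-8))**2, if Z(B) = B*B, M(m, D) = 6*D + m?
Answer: 12904741/36 ≈ 3.5847e+5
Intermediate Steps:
M(m, D) = m + 6*D
Z(B) = B**2
Z(-591) + M(1/(-23 + 29), 2*(-8))**2 = (-591)**2 + (1/(-23 + 29) + 6*(2*(-8)))**2 = 349281 + (1/6 + 6*(-16))**2 = 349281 + (1/6 - 96)**2 = 349281 + (-575/6)**2 = 349281 + 330625/36 = 12904741/36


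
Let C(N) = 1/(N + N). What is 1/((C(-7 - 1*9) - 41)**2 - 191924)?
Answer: -1024/194806207 ≈ -5.2565e-6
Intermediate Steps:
C(N) = 1/(2*N)
1/((C(-7 - 1*9) - 41)**2 - 191924) = 1/((1/(2*(-7 - 1*9)) - 41)**2 - 191924) = 1/((1/(2*(-7 - 9)) - 41)**2 - 191924) = 1/(((1/2)/(-16) - 41)**2 - 191924) = 1/(((1/2)*(-1/16) - 41)**2 - 191924) = 1/((-1/32 - 41)**2 - 191924) = 1/((-1313/32)**2 - 191924) = 1/(1723969/1024 - 191924) = 1/(-194806207/1024) = -1024/194806207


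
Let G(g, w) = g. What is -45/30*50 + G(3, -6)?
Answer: -72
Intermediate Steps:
-45/30*50 + G(3, -6) = -45/30*50 + 3 = -45*1/30*50 + 3 = -3/2*50 + 3 = -75 + 3 = -72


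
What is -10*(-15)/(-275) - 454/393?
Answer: -7352/4323 ≈ -1.7007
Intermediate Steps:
-10*(-15)/(-275) - 454/393 = 150*(-1/275) - 454*1/393 = -6/11 - 454/393 = -7352/4323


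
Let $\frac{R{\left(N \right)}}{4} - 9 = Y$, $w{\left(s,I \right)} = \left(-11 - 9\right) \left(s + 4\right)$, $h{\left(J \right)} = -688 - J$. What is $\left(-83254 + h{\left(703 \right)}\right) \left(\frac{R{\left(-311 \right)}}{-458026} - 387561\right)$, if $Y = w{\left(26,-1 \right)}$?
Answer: $\frac{7512794459765595}{229013} \approx 3.2805 \cdot 10^{10}$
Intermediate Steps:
$w{\left(s,I \right)} = -80 - 20 s$ ($w{\left(s,I \right)} = - 20 \left(4 + s\right) = -80 - 20 s$)
$Y = -600$ ($Y = -80 - 520 = -600$)
$R{\left(N \right)} = -2364$ ($R{\left(N \right)} = 36 + 4 \left(-600\right) = 36 - 2400 = -2364$)
$\left(-83254 + h{\left(703 \right)}\right) \left(\frac{R{\left(-311 \right)}}{-458026} - 387561\right) = \left(-83254 - 1391\right) \left(- \frac{2364}{-458026} - 387561\right) = \left(-83254 - 1391\right) \left(\left(-2364\right) \left(- \frac{1}{458026}\right) - 387561\right) = \left(-83254 - 1391\right) \left(\frac{1182}{229013} - 387561\right) = \left(-84645\right) \left(- \frac{88756506111}{229013}\right) = \frac{7512794459765595}{229013}$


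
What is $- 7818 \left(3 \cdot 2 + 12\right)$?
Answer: $-140724$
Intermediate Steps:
$- 7818 \left(3 \cdot 2 + 12\right) = - 7818 \left(6 + 12\right) = \left(-7818\right) 18 = -140724$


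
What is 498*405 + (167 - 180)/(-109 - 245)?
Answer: 71398273/354 ≈ 2.0169e+5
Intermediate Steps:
498*405 + (167 - 180)/(-109 - 245) = 201690 - 13/(-354) = 201690 - 13*(-1/354) = 201690 + 13/354 = 71398273/354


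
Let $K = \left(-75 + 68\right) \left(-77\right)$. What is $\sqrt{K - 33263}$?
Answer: $18 i \sqrt{101} \approx 180.9 i$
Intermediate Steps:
$K = 539$ ($K = \left(-7\right) \left(-77\right) = 539$)
$\sqrt{K - 33263} = \sqrt{539 - 33263} = \sqrt{-32724} = 18 i \sqrt{101}$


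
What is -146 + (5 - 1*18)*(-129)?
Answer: 1531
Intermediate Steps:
-146 + (5 - 1*18)*(-129) = -146 + (5 - 18)*(-129) = -146 - 13*(-129) = -146 + 1677 = 1531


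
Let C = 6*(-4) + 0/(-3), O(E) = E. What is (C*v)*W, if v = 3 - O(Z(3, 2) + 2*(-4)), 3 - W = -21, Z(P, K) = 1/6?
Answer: -6240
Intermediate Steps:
Z(P, K) = ⅙
W = 24 (W = 3 - 1*(-21) = 3 + 21 = 24)
C = -24 (C = -24 + 0*(-⅓) = -24 + 0 = -24)
v = 65/6 (v = 3 - (⅙ + 2*(-4)) = 3 - (⅙ - 8) = 3 - 1*(-47/6) = 3 + 47/6 = 65/6 ≈ 10.833)
(C*v)*W = -24*65/6*24 = -260*24 = -6240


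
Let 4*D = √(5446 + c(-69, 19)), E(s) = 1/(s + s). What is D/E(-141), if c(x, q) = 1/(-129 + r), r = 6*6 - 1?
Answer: -3*√48120762/4 ≈ -5202.7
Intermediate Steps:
r = 35 (r = 36 - 1 = 35)
E(s) = 1/(2*s)
c(x, q) = -1/94 (c(x, q) = 1/(-129 + 35) = 1/(-94) = -1/94)
D = √48120762/376 (D = √(5446 - 1/94)/4 = √(511923/94)/4 = (√48120762/94)/4 = √48120762/376 ≈ 18.449)
D/E(-141) = (√48120762/376)/(((½)/(-141))) = (√48120762/376)/(((½)*(-1/141))) = (√48120762/376)/(-1/282) = (√48120762/376)*(-282) = -3*√48120762/4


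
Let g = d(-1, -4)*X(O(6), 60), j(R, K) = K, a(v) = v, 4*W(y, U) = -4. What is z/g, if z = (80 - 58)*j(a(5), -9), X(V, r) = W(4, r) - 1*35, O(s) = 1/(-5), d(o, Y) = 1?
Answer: 11/2 ≈ 5.5000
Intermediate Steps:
W(y, U) = -1 (W(y, U) = (¼)*(-4) = -1)
O(s) = -⅕
X(V, r) = -36 (X(V, r) = -1 - 1*35 = -1 - 35 = -36)
z = -198 (z = (80 - 58)*(-9) = 22*(-9) = -198)
g = -36 (g = 1*(-36) = -36)
z/g = -198/(-36) = -198*(-1/36) = 11/2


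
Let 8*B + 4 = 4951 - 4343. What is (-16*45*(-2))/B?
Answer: 2880/151 ≈ 19.073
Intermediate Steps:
B = 151/2 (B = -½ + (4951 - 4343)/8 = -½ + (⅛)*608 = -½ + 76 = 151/2 ≈ 75.500)
(-16*45*(-2))/B = (-16*45*(-2))/(151/2) = -720*(-2)*(2/151) = 1440*(2/151) = 2880/151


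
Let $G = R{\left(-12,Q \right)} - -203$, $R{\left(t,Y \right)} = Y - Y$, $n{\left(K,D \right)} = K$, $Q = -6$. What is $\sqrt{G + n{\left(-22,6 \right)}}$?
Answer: $\sqrt{181} \approx 13.454$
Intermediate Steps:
$R{\left(t,Y \right)} = 0$
$G = 203$ ($G = 0 - -203 = 0 + 203 = 203$)
$\sqrt{G + n{\left(-22,6 \right)}} = \sqrt{203 - 22} = \sqrt{181}$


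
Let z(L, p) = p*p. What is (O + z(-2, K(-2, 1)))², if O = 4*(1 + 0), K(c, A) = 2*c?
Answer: 400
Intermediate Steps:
z(L, p) = p²
O = 4 (O = 4*1 = 4)
(O + z(-2, K(-2, 1)))² = (4 + (2*(-2))²)² = (4 + (-4)²)² = (4 + 16)² = 20² = 400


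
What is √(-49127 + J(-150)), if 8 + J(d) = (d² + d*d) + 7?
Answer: 4*I*√258 ≈ 64.25*I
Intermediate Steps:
J(d) = -1 + 2*d² (J(d) = -8 + ((d² + d*d) + 7) = -8 + ((d² + d²) + 7) = -8 + (2*d² + 7) = -8 + (7 + 2*d²) = -1 + 2*d²)
√(-49127 + J(-150)) = √(-49127 + (-1 + 2*(-150)²)) = √(-49127 + (-1 + 2*22500)) = √(-49127 + (-1 + 45000)) = √(-49127 + 44999) = √(-4128) = 4*I*√258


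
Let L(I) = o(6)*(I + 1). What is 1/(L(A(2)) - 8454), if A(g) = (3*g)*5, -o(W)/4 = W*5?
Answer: -1/12174 ≈ -8.2142e-5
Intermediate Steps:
o(W) = -20*W (o(W) = -4*W*5 = -20*W)
A(g) = 15*g
L(I) = -120 - 120*I (L(I) = (-20*6)*(I + 1) = -120*(1 + I) = -120 - 120*I)
1/(L(A(2)) - 8454) = 1/((-120 - 1800*2) - 8454) = 1/((-120 - 120*30) - 8454) = 1/((-120 - 3600) - 8454) = 1/(-3720 - 8454) = 1/(-12174) = -1/12174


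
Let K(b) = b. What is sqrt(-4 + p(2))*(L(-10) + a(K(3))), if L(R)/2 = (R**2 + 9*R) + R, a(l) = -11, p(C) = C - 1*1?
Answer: -11*I*sqrt(3) ≈ -19.053*I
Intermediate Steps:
p(C) = -1 + C (p(C) = C - 1 = -1 + C)
L(R) = 2*R**2 + 20*R (L(R) = 2*((R**2 + 9*R) + R) = 2*(R**2 + 10*R) = 2*R**2 + 20*R)
sqrt(-4 + p(2))*(L(-10) + a(K(3))) = sqrt(-4 + (-1 + 2))*(2*(-10)*(10 - 10) - 11) = sqrt(-4 + 1)*(2*(-10)*0 - 11) = sqrt(-3)*(0 - 11) = (I*sqrt(3))*(-11) = -11*I*sqrt(3)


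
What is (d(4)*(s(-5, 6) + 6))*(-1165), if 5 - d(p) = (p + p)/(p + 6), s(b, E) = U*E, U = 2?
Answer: -88074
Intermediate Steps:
s(b, E) = 2*E
d(p) = 5 - 2*p/(6 + p) (d(p) = 5 - (p + p)/(p + 6) = 5 - 2*p/(6 + p))
(d(4)*(s(-5, 6) + 6))*(-1165) = ((3*(10 + 4)/(6 + 4))*(2*6 + 6))*(-1165) = ((3*14/10)*(12 + 6))*(-1165) = ((3*(⅒)*14)*18)*(-1165) = ((21/5)*18)*(-1165) = (378/5)*(-1165) = -88074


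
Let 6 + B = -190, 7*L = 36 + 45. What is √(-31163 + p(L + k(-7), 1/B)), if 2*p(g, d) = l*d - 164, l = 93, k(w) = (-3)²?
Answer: I*√24496266/28 ≈ 176.76*I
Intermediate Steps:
k(w) = 9
L = 81/7 (L = (36 + 45)/7 = (⅐)*81 = 81/7 ≈ 11.571)
B = -196 (B = -6 - 190 = -196)
p(g, d) = -82 + 93*d/2 (p(g, d) = (93*d - 164)/2 = (-164 + 93*d)/2 = -82 + 93*d/2)
√(-31163 + p(L + k(-7), 1/B)) = √(-31163 + (-82 + (93/2)/(-196))) = √(-31163 + (-82 + (93/2)*(-1/196))) = √(-31163 + (-82 - 93/392)) = √(-31163 - 32237/392) = √(-12248133/392) = I*√24496266/28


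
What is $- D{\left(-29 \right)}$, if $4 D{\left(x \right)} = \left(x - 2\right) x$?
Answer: $- \frac{899}{4} \approx -224.75$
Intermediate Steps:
$D{\left(x \right)} = \frac{x \left(-2 + x\right)}{4}$ ($D{\left(x \right)} = \frac{\left(x - 2\right) x}{4} = \frac{\left(-2 + x\right) x}{4} = \frac{x \left(-2 + x\right)}{4}$)
$- D{\left(-29 \right)} = - \frac{\left(-29\right) \left(-2 - 29\right)}{4} = - \frac{\left(-29\right) \left(-31\right)}{4} = \left(-1\right) \frac{899}{4} = - \frac{899}{4}$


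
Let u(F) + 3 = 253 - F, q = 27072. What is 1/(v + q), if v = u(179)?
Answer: 1/27143 ≈ 3.6842e-5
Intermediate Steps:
u(F) = 250 - F (u(F) = -3 + (253 - F) = 250 - F)
v = 71 (v = 250 - 1*179 = 250 - 179 = 71)
1/(v + q) = 1/(71 + 27072) = 1/27143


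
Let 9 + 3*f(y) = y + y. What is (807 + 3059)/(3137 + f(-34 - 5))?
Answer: 1933/1554 ≈ 1.2439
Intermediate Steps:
f(y) = -3 + 2*y/3 (f(y) = -3 + (y + y)/3 = -3 + (2*y)/3 = -3 + 2*y/3)
(807 + 3059)/(3137 + f(-34 - 5)) = (807 + 3059)/(3137 + (-3 + 2*(-34 - 5)/3)) = 3866/(3137 + (-3 + (⅔)*(-39))) = 3866/(3137 + (-3 - 26)) = 3866/(3137 - 29) = 3866/3108 = 3866*(1/3108) = 1933/1554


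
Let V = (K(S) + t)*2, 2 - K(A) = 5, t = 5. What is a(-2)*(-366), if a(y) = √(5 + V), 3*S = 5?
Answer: -1098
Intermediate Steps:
S = 5/3 (S = (⅓)*5 = 5/3 ≈ 1.6667)
K(A) = -3 (K(A) = 2 - 1*5 = 2 - 5 = -3)
V = 4 (V = (-3 + 5)*2 = 2*2 = 4)
a(y) = 3 (a(y) = √(5 + 4) = √9 = 3)
a(-2)*(-366) = 3*(-366) = -1098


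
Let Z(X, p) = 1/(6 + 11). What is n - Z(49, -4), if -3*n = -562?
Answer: 9551/51 ≈ 187.27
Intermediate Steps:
n = 562/3 (n = -⅓*(-562) = 562/3 ≈ 187.33)
Z(X, p) = 1/17
n - Z(49, -4) = 562/3 - 1*1/17 = 562/3 - 1/17 = 9551/51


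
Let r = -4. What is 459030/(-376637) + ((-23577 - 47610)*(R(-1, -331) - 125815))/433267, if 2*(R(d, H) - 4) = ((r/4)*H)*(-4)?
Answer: 3390751954733277/163184383079 ≈ 20779.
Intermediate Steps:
R(d, H) = 4 + 2*H (R(d, H) = 4 + (((-4/4)*H)*(-4))/2 = 4 + (((-4*1/4)*H)*(-4))/2 = 4 + (-H*(-4))/2 = 4 + (4*H)/2 = 4 + 2*H)
459030/(-376637) + ((-23577 - 47610)*(R(-1, -331) - 125815))/433267 = 459030/(-376637) + ((-23577 - 47610)*((4 + 2*(-331)) - 125815))/433267 = 459030*(-1/376637) - 71187*((4 - 662) - 125815)*(1/433267) = -459030/376637 - 71187*(-658 - 125815)*(1/433267) = -459030/376637 - 71187*(-126473)*(1/433267) = -459030/376637 + 9003233451*(1/433267) = -459030/376637 + 9003233451/433267 = 3390751954733277/163184383079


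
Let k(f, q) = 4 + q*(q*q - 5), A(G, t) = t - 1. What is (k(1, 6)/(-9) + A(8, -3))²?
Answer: 51076/81 ≈ 630.57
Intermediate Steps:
A(G, t) = -1 + t
k(f, q) = 4 + q*(-5 + q²) (k(f, q) = 4 + q*(q² - 5) = 4 + q*(-5 + q²))
(k(1, 6)/(-9) + A(8, -3))² = ((4 + 6³ - 5*6)/(-9) + (-1 - 3))² = ((4 + 216 - 30)*(-⅑) - 4)² = (190*(-⅑) - 4)² = (-190/9 - 4)² = (-226/9)² = 51076/81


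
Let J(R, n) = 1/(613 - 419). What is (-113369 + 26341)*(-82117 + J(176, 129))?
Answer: 693208349258/97 ≈ 7.1465e+9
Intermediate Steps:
J(R, n) = 1/194
(-113369 + 26341)*(-82117 + J(176, 129)) = (-113369 + 26341)*(-82117 + 1/194) = -87028*(-15930697/194) = 693208349258/97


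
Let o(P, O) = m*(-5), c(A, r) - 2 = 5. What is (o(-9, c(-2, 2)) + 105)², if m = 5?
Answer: 6400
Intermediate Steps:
c(A, r) = 7 (c(A, r) = 2 + 5 = 7)
o(P, O) = -25 (o(P, O) = 5*(-5) = -25)
(o(-9, c(-2, 2)) + 105)² = (-25 + 105)² = 80² = 6400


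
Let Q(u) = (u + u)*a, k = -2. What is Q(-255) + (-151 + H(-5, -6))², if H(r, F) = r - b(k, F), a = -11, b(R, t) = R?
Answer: 29326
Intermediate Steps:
H(r, F) = 2 + r (H(r, F) = r - 1*(-2) = r + 2 = 2 + r)
Q(u) = -22*u (Q(u) = (u + u)*(-11) = (2*u)*(-11) = -22*u)
Q(-255) + (-151 + H(-5, -6))² = -22*(-255) + (-151 + (2 - 5))² = 5610 + (-151 - 3)² = 5610 + (-154)² = 5610 + 23716 = 29326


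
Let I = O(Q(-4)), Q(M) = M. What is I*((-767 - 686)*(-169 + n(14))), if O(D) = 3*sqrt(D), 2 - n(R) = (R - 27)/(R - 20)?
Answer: 1474795*I ≈ 1.4748e+6*I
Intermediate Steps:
n(R) = 2 - (-27 + R)/(-20 + R) (n(R) = 2 - (R - 27)/(R - 20) = 2 - (-27 + R)/(-20 + R))
I = 6*I (I = 3*sqrt(-4) = 3*(2*I) = 6*I ≈ 6.0*I)
I*((-767 - 686)*(-169 + n(14))) = (6*I)*((-767 - 686)*(-169 + (-13 + 14)/(-20 + 14))) = (6*I)*(-1453*(-169 + 1/(-6))) = (6*I)*(-1453*(-169 - 1/6*1)) = (6*I)*(-1453*(-169 - 1/6)) = (6*I)*(-1453*(-1015/6)) = (6*I)*(1474795/6) = 1474795*I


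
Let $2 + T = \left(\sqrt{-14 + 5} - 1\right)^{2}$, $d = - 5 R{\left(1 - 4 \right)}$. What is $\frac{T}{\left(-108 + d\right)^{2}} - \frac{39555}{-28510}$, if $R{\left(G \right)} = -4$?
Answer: $\frac{15301441}{11039072} - \frac{3 i}{3872} \approx 1.3861 - 0.00077479 i$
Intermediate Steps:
$d = 20$ ($d = \left(-5\right) \left(-4\right) = 20$)
$T = -2 + \left(-1 + 3 i\right)^{2}$ ($T = -2 + \left(\sqrt{-14 + 5} - 1\right)^{2} = -2 + \left(\sqrt{-9} - 1\right)^{2} = -2 + \left(3 i - 1\right)^{2} = -2 + \left(-1 + 3 i\right)^{2} \approx -10.0 - 6.0 i$)
$\frac{T}{\left(-108 + d\right)^{2}} - \frac{39555}{-28510} = \frac{-10 - 6 i}{\left(-108 + 20\right)^{2}} - \frac{39555}{-28510} = \frac{-10 - 6 i}{\left(-88\right)^{2}} - - \frac{7911}{5702} = \frac{-10 - 6 i}{7744} + \frac{7911}{5702} = \left(-10 - 6 i\right) \frac{1}{7744} + \frac{7911}{5702} = \left(- \frac{5}{3872} - \frac{3 i}{3872}\right) + \frac{7911}{5702} = \frac{15301441}{11039072} - \frac{3 i}{3872}$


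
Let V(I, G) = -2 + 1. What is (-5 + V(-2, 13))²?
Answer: 36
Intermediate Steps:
V(I, G) = -1
(-5 + V(-2, 13))² = (-5 - 1)² = (-6)² = 36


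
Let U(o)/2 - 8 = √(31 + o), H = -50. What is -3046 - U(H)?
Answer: -3062 - 2*I*√19 ≈ -3062.0 - 8.7178*I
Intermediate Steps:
U(o) = 16 + 2*√(31 + o)
-3046 - U(H) = -3046 - (16 + 2*√(31 - 50)) = -3046 - (16 + 2*√(-19)) = -3046 - (16 + 2*(I*√19)) = -3046 - (16 + 2*I*√19) = -3046 + (-16 - 2*I*√19) = -3062 - 2*I*√19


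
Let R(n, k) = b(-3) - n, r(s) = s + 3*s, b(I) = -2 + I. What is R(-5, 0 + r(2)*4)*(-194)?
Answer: 0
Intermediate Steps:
r(s) = 4*s
R(n, k) = -5 - n (R(n, k) = (-2 - 3) - n = -5 - n)
R(-5, 0 + r(2)*4)*(-194) = (-5 - 1*(-5))*(-194) = (-5 + 5)*(-194) = 0*(-194) = 0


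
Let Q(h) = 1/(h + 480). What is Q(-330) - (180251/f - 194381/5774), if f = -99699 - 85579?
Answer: 1389840905993/40117318950 ≈ 34.644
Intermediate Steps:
f = -185278
Q(h) = 1/(480 + h)
Q(-330) - (180251/f - 194381/5774) = 1/(480 - 330) - (180251/(-185278) - 194381/5774) = 1/150 - (180251*(-1/185278) - 194381*1/5774) = 1/150 - (-180251/185278 - 194381/5774) = 1/150 - 1*(-9263823048/267448793) = 1/150 + 9263823048/267448793 = 1389840905993/40117318950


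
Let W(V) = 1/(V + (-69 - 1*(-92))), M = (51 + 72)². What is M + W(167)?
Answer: 2874511/190 ≈ 15129.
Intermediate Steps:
M = 15129 (M = 123² = 15129)
W(V) = 1/(23 + V) (W(V) = 1/(V + (-69 + 92)) = 1/(V + 23) = 1/(23 + V))
M + W(167) = 15129 + 1/(23 + 167) = 15129 + 1/190 = 2874511/190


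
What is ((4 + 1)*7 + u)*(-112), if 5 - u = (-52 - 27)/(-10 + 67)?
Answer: -264208/57 ≈ -4635.2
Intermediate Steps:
u = 364/57 (u = 5 - (-52 - 27)/(-10 + 67) = 5 - (-79)/57 = 5 - 1*(-79/57) = 5 + 79/57 = 364/57 ≈ 6.3860)
((4 + 1)*7 + u)*(-112) = ((4 + 1)*7 + 364/57)*(-112) = (5*7 + 364/57)*(-112) = (35 + 364/57)*(-112) = (2359/57)*(-112) = -264208/57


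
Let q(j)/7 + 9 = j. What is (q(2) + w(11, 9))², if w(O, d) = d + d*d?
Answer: 1681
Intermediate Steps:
q(j) = -63 + 7*j
w(O, d) = d + d²
(q(2) + w(11, 9))² = ((-63 + 7*2) + 9*(1 + 9))² = ((-63 + 14) + 9*10)² = (-49 + 90)² = 41² = 1681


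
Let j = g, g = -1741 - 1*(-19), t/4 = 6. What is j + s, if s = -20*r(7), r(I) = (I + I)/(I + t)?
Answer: -53662/31 ≈ -1731.0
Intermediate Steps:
t = 24 (t = 4*6 = 24)
r(I) = 2*I/(24 + I) (r(I) = (I + I)/(I + 24) = (2*I)/(24 + I) = 2*I/(24 + I))
g = -1722 (g = -1741 + 19 = -1722)
j = -1722
s = -280/31 (s = -40*7/(24 + 7) = -40*7/31 = -20*14/31 = -280/31 ≈ -9.0323)
j + s = -1722 - 280/31 = -53662/31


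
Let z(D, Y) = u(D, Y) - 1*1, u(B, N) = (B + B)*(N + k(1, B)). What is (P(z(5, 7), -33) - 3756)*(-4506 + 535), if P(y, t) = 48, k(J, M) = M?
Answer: 14724468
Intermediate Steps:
u(B, N) = 2*B*(B + N) (u(B, N) = (B + B)*(N + B) = (2*B)*(B + N) = 2*B*(B + N))
z(D, Y) = -1 + 2*D*(D + Y) (z(D, Y) = 2*D*(D + Y) - 1*1 = 2*D*(D + Y) - 1 = -1 + 2*D*(D + Y))
(P(z(5, 7), -33) - 3756)*(-4506 + 535) = (48 - 3756)*(-4506 + 535) = -3708*(-3971) = 14724468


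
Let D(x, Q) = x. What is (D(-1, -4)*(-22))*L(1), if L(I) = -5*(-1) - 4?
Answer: 22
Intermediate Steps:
L(I) = 1 (L(I) = 5 - 4 = 1)
(D(-1, -4)*(-22))*L(1) = -1*(-22)*1 = 22*1 = 22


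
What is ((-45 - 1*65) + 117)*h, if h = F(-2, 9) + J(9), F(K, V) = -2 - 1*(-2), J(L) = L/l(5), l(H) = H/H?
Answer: 63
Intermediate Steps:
l(H) = 1
J(L) = L (J(L) = L/1 = L*1 = L)
F(K, V) = 0 (F(K, V) = -2 + 2 = 0)
h = 9 (h = 0 + 9 = 9)
((-45 - 1*65) + 117)*h = ((-45 - 1*65) + 117)*9 = ((-45 - 65) + 117)*9 = (-110 + 117)*9 = 7*9 = 63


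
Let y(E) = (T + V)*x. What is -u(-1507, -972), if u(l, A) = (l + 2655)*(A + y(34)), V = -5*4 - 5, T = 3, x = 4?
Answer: 1216880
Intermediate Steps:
V = -25 (V = -20 - 5 = -25)
y(E) = -88 (y(E) = (3 - 25)*4 = -22*4 = -88)
u(l, A) = (-88 + A)*(2655 + l) (u(l, A) = (l + 2655)*(A - 88) = (2655 + l)*(-88 + A) = (-88 + A)*(2655 + l))
-u(-1507, -972) = -(-233640 - 88*(-1507) + 2655*(-972) - 972*(-1507)) = -(-233640 + 132616 - 2580660 + 1464804) = -1*(-1216880) = 1216880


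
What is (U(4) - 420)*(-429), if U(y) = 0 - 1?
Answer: 180609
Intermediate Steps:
U(y) = -1
(U(4) - 420)*(-429) = (-1 - 420)*(-429) = -421*(-429) = 180609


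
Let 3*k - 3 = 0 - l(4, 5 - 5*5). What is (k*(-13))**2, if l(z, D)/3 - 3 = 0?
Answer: 676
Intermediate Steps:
l(z, D) = 9 (l(z, D) = 9 + 3*0 = 9 + 0 = 9)
k = -2 (k = 1 + (0 - 1*9)/3 = 1 + (0 - 9)/3 = 1 + (1/3)*(-9) = 1 - 3 = -2)
(k*(-13))**2 = (-2*(-13))**2 = 26**2 = 676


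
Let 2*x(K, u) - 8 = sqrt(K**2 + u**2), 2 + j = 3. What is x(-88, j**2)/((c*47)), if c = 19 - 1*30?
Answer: -4/517 - sqrt(7745)/1034 ≈ -0.092849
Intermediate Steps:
j = 1 (j = -2 + 3 = 1)
c = -11 (c = 19 - 30 = -11)
x(K, u) = 4 + sqrt(K**2 + u**2)/2
x(-88, j**2)/((c*47)) = (4 + sqrt((-88)**2 + (1**2)**2)/2)/((-11*47)) = (4 + sqrt(7744 + 1**2)/2)/(-517) = (4 + sqrt(7744 + 1)/2)*(-1/517) = (4 + sqrt(7745)/2)*(-1/517) = -4/517 - sqrt(7745)/1034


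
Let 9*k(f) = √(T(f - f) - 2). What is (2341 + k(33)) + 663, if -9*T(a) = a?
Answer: 3004 + I*√2/9 ≈ 3004.0 + 0.15713*I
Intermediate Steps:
T(a) = -a/9
k(f) = I*√2/9 (k(f) = √(-(f - f)/9 - 2)/9 = √(-⅑*0 - 2)/9 = √(0 - 2)/9 = √(-2)/9 = (I*√2)/9 = I*√2/9)
(2341 + k(33)) + 663 = (2341 + I*√2/9) + 663 = 3004 + I*√2/9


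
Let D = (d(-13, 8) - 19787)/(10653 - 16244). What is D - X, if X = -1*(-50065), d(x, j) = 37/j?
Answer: -2239149061/44728 ≈ -50061.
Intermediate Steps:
D = 158259/44728 (D = (37/8 - 19787)/(10653 - 16244) = (37*(⅛) - 19787)/(-5591) = (37/8 - 19787)*(-1/5591) = -158259/8*(-1/5591) = 158259/44728 ≈ 3.5383)
X = 50065
D - X = 158259/44728 - 1*50065 = 158259/44728 - 50065 = -2239149061/44728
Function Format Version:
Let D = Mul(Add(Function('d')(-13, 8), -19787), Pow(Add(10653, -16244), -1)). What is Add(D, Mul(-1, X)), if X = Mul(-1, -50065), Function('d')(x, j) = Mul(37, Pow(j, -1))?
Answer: Rational(-2239149061, 44728) ≈ -50061.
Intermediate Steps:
D = Rational(158259, 44728) (D = Mul(Add(Mul(37, Pow(8, -1)), -19787), Pow(Add(10653, -16244), -1)) = Mul(Add(Mul(37, Rational(1, 8)), -19787), Pow(-5591, -1)) = Mul(Add(Rational(37, 8), -19787), Rational(-1, 5591)) = Mul(Rational(-158259, 8), Rational(-1, 5591)) = Rational(158259, 44728) ≈ 3.5383)
X = 50065
Add(D, Mul(-1, X)) = Add(Rational(158259, 44728), Mul(-1, 50065)) = Add(Rational(158259, 44728), -50065) = Rational(-2239149061, 44728)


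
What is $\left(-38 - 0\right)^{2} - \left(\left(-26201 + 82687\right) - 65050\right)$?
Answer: $10008$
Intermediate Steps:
$\left(-38 - 0\right)^{2} - \left(\left(-26201 + 82687\right) - 65050\right) = \left(-38 + 0\right)^{2} - \left(56486 - 65050\right) = \left(-38\right)^{2} - -8564 = 1444 + 8564 = 10008$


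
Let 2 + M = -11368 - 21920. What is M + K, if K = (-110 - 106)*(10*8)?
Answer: -50570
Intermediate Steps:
K = -17280 (K = -216*80 = -17280)
M = -33290 (M = -2 + (-11368 - 21920) = -2 - 33288 = -33290)
M + K = -33290 - 17280 = -50570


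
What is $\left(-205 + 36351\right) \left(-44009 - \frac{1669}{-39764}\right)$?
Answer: $- \frac{31627247697111}{19882} \approx -1.5907 \cdot 10^{9}$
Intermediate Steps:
$\left(-205 + 36351\right) \left(-44009 - \frac{1669}{-39764}\right) = 36146 \left(-44009 - - \frac{1669}{39764}\right) = 36146 \left(-44009 + \frac{1669}{39764}\right) = 36146 \left(- \frac{1749972207}{39764}\right) = - \frac{31627247697111}{19882}$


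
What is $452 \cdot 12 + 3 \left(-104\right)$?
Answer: $5112$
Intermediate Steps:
$452 \cdot 12 + 3 \left(-104\right) = 5424 - 312 = 5112$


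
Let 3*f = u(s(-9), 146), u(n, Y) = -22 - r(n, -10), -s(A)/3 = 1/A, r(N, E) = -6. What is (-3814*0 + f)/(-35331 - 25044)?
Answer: 16/181125 ≈ 8.8337e-5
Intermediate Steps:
s(A) = -3/A
u(n, Y) = -16 (u(n, Y) = -22 - 1*(-6) = -22 + 6 = -16)
f = -16/3 (f = (1/3)*(-16) = -16/3 ≈ -5.3333)
(-3814*0 + f)/(-35331 - 25044) = (-3814*0 - 16/3)/(-35331 - 25044) = (0 - 16/3)/(-60375) = -16/3*(-1/60375) = 16/181125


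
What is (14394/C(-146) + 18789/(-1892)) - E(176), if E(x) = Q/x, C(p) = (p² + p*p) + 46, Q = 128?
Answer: -138894737/13457796 ≈ -10.321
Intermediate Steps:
C(p) = 46 + 2*p² (C(p) = (p² + p²) + 46 = 2*p² + 46 = 46 + 2*p²)
E(x) = 128/x
(14394/C(-146) + 18789/(-1892)) - E(176) = (14394/(46 + 2*(-146)²) + 18789/(-1892)) - 128/176 = (14394/(46 + 2*21316) + 18789*(-1/1892)) - 128/176 = (14394/(46 + 42632) - 18789/1892) - 1*8/11 = (14394/42678 - 18789/1892) - 8/11 = (14394*(1/42678) - 18789/1892) - 8/11 = (2399/7113 - 18789/1892) - 8/11 = -129107249/13457796 - 8/11 = -138894737/13457796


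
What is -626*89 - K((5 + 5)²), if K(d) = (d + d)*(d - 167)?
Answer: -42314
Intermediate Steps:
K(d) = 2*d*(-167 + d) (K(d) = (2*d)*(-167 + d) = 2*d*(-167 + d))
-626*89 - K((5 + 5)²) = -626*89 - 2*(5 + 5)²*(-167 + (5 + 5)²) = -55714 - 2*10²*(-167 + 10²) = -55714 - 2*100*(-167 + 100) = -55714 - 2*100*(-67) = -55714 - 1*(-13400) = -55714 + 13400 = -42314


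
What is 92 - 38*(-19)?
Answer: 814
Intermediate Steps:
92 - 38*(-19) = 92 + 722 = 814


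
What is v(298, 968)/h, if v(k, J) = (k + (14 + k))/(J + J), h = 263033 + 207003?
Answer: 305/454994848 ≈ 6.7034e-7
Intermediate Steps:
h = 470036
v(k, J) = (14 + 2*k)/(2*J) (v(k, J) = (14 + 2*k)/((2*J)) = (14 + 2*k)*(1/(2*J)) = (14 + 2*k)/(2*J))
v(298, 968)/h = ((7 + 298)/968)/470036 = ((1/968)*305)*(1/470036) = (305/968)*(1/470036) = 305/454994848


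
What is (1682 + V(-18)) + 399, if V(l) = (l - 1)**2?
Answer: 2442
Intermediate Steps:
V(l) = (-1 + l)**2
(1682 + V(-18)) + 399 = (1682 + (-1 - 18)**2) + 399 = (1682 + (-19)**2) + 399 = (1682 + 361) + 399 = 2043 + 399 = 2442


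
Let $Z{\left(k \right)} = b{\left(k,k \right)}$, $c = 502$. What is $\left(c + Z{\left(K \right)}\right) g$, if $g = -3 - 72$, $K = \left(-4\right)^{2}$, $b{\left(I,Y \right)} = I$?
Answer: $-38850$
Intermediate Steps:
$K = 16$
$g = -75$ ($g = -3 - 72 = -75$)
$Z{\left(k \right)} = k$
$\left(c + Z{\left(K \right)}\right) g = \left(502 + 16\right) \left(-75\right) = 518 \left(-75\right) = -38850$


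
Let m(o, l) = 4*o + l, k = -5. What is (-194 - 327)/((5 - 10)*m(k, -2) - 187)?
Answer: 521/77 ≈ 6.7662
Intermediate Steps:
m(o, l) = l + 4*o
(-194 - 327)/((5 - 10)*m(k, -2) - 187) = (-194 - 327)/((5 - 10)*(-2 + 4*(-5)) - 187) = -521/(-5*(-2 - 20) - 187) = -521/(-5*(-22) - 187) = -521/(110 - 187) = -521/(-77) = -521*(-1/77) = 521/77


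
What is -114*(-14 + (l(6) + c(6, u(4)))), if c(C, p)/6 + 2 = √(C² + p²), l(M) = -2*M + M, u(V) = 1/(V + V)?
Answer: 3648 - 171*√2305/2 ≈ -456.89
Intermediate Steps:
u(V) = 1/(2*V)
l(M) = -M
c(C, p) = -12 + 6*√(C² + p²)
-114*(-14 + (l(6) + c(6, u(4)))) = -114*(-14 + (-1*6 + (-12 + 6*√(6² + ((½)/4)²)))) = -114*(-14 + (-6 + (-12 + 6*√(36 + ((½)*(¼))²)))) = -114*(-14 + (-6 + (-12 + 6*√(36 + (⅛)²)))) = -114*(-14 + (-6 + (-12 + 6*√(36 + 1/64)))) = -114*(-14 + (-6 + (-12 + 6*√(2305/64)))) = -114*(-14 + (-6 + (-12 + 6*(√2305/8)))) = -114*(-14 + (-6 + (-12 + 3*√2305/4))) = -114*(-14 + (-18 + 3*√2305/4)) = -114*(-32 + 3*√2305/4) = 3648 - 171*√2305/2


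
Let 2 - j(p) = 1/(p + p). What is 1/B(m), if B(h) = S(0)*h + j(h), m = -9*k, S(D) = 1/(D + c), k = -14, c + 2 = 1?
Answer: -252/31249 ≈ -0.0080643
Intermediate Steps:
c = -1 (c = -2 + 1 = -1)
S(D) = 1/(-1 + D) (S(D) = 1/(D - 1) = 1/(-1 + D))
j(p) = 2 - 1/(2*p) (j(p) = 2 - 1/(p + p) = 2 - 1/(2*p))
m = 126 (m = -9*(-14) = 126)
B(h) = 2 - h - 1/(2*h) (B(h) = h/(-1 + 0) + (2 - 1/(2*h)) = h/(-1) + (2 - 1/(2*h)) = -h + (2 - 1/(2*h)) = 2 - h - 1/(2*h))
1/B(m) = 1/(2 - 1*126 - 1/2/126) = 1/(2 - 126 - 1/2*1/126) = 1/(2 - 126 - 1/252) = 1/(-31249/252) = -252/31249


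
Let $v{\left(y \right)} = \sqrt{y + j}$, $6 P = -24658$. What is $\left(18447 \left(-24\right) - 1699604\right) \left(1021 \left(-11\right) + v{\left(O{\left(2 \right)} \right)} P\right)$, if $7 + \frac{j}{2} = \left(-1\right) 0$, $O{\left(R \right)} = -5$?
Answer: $24060530692 + \frac{26412811228 i \sqrt{19}}{3} \approx 2.4061 \cdot 10^{10} + 3.8377 \cdot 10^{10} i$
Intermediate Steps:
$P = - \frac{12329}{3}$ ($P = \frac{1}{6} \left(-24658\right) = - \frac{12329}{3} \approx -4109.7$)
$j = -14$ ($j = -14 + 2 \left(\left(-1\right) 0\right) = -14 + 2 \cdot 0 = -14 + 0 = -14$)
$v{\left(y \right)} = \sqrt{-14 + y}$ ($v{\left(y \right)} = \sqrt{y - 14} = \sqrt{-14 + y}$)
$\left(18447 \left(-24\right) - 1699604\right) \left(1021 \left(-11\right) + v{\left(O{\left(2 \right)} \right)} P\right) = \left(18447 \left(-24\right) - 1699604\right) \left(1021 \left(-11\right) + \sqrt{-14 - 5} \left(- \frac{12329}{3}\right)\right) = \left(-442728 - 1699604\right) \left(-11231 + \sqrt{-19} \left(- \frac{12329}{3}\right)\right) = - 2142332 \left(-11231 + i \sqrt{19} \left(- \frac{12329}{3}\right)\right) = - 2142332 \left(-11231 - \frac{12329 i \sqrt{19}}{3}\right) = 24060530692 + \frac{26412811228 i \sqrt{19}}{3}$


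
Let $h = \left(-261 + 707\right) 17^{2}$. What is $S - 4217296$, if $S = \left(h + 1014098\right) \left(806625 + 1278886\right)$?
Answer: $2383718171616$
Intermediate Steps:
$h = 128894$ ($h = 446 \cdot 289 = 128894$)
$S = 2383722388912$ ($S = \left(128894 + 1014098\right) \left(806625 + 1278886\right) = 1142992 \cdot 2085511 = 2383722388912$)
$S - 4217296 = 2383722388912 - 4217296 = 2383718171616$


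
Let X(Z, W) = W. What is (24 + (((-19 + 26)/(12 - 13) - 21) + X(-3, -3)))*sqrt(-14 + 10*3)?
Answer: -28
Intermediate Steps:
(24 + (((-19 + 26)/(12 - 13) - 21) + X(-3, -3)))*sqrt(-14 + 10*3) = (24 + (((-19 + 26)/(12 - 13) - 21) - 3))*sqrt(-14 + 10*3) = (24 + ((7/(-1) - 21) - 3))*sqrt(-14 + 30) = (24 + ((7*(-1) - 21) - 3))*sqrt(16) = (24 + ((-7 - 21) - 3))*4 = (24 + (-28 - 3))*4 = (24 - 31)*4 = -7*4 = -28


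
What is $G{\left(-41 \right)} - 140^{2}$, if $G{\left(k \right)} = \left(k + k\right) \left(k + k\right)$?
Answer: $-12876$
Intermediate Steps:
$G{\left(k \right)} = 4 k^{2}$ ($G{\left(k \right)} = 2 k 2 k = 4 k^{2}$)
$G{\left(-41 \right)} - 140^{2} = 4 \left(-41\right)^{2} - 140^{2} = 4 \cdot 1681 - 19600 = 6724 - 19600 = -12876$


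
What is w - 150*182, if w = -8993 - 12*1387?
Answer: -52937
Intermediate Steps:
w = -25637 (w = -8993 - 16644 = -25637)
w - 150*182 = -25637 - 150*182 = -25637 - 1*27300 = -25637 - 27300 = -52937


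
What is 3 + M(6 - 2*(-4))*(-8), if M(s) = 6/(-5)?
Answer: 63/5 ≈ 12.600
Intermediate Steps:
M(s) = -6/5 (M(s) = -⅕*6 = -6/5)
3 + M(6 - 2*(-4))*(-8) = 3 - 6/5*(-8) = 3 + 48/5 = 63/5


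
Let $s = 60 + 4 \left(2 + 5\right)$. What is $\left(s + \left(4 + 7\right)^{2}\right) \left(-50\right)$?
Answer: $-10450$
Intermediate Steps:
$s = 88$ ($s = 60 + 4 \cdot 7 = 60 + 28 = 88$)
$\left(s + \left(4 + 7\right)^{2}\right) \left(-50\right) = \left(88 + \left(4 + 7\right)^{2}\right) \left(-50\right) = \left(88 + 11^{2}\right) \left(-50\right) = \left(88 + 121\right) \left(-50\right) = 209 \left(-50\right) = -10450$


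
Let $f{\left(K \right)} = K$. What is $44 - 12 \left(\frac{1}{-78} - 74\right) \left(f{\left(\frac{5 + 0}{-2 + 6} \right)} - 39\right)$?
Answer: $- \frac{870579}{26} \approx -33484.0$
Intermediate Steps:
$44 - 12 \left(\frac{1}{-78} - 74\right) \left(f{\left(\frac{5 + 0}{-2 + 6} \right)} - 39\right) = 44 - 12 \left(\frac{1}{-78} - 74\right) \left(\frac{5 + 0}{-2 + 6} - 39\right) = 44 - 12 \left(- \frac{1}{78} - 74\right) \left(\frac{5}{4} - 39\right) = 44 - 12 \left(- \frac{5773 \left(5 \cdot \frac{1}{4} - 39\right)}{78}\right) = 44 - 12 \left(- \frac{5773 \left(\frac{5}{4} - 39\right)}{78}\right) = 44 - 12 \left(\left(- \frac{5773}{78}\right) \left(- \frac{151}{4}\right)\right) = 44 - \frac{871723}{26} = - \frac{870579}{26}$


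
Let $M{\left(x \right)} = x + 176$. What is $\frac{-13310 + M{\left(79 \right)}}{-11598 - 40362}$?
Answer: $\frac{2611}{10392} \approx 0.25125$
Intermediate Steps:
$M{\left(x \right)} = 176 + x$
$\frac{-13310 + M{\left(79 \right)}}{-11598 - 40362} = \frac{-13310 + \left(176 + 79\right)}{-11598 - 40362} = \frac{-13310 + 255}{-51960} = \left(-13055\right) \left(- \frac{1}{51960}\right) = \frac{2611}{10392}$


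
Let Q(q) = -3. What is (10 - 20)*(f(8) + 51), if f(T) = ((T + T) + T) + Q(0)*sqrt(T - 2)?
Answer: -750 + 30*sqrt(6) ≈ -676.52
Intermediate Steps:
f(T) = -3*sqrt(-2 + T) + 3*T (f(T) = ((T + T) + T) - 3*sqrt(T - 2) = (2*T + T) - 3*sqrt(-2 + T) = 3*T - 3*sqrt(-2 + T) = -3*sqrt(-2 + T) + 3*T)
(10 - 20)*(f(8) + 51) = (10 - 20)*((-3*sqrt(-2 + 8) + 3*8) + 51) = -10*((-3*sqrt(6) + 24) + 51) = -10*((24 - 3*sqrt(6)) + 51) = -10*(75 - 3*sqrt(6)) = -750 + 30*sqrt(6)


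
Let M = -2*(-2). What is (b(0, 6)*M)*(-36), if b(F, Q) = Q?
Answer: -864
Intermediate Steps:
M = 4
(b(0, 6)*M)*(-36) = (6*4)*(-36) = 24*(-36) = -864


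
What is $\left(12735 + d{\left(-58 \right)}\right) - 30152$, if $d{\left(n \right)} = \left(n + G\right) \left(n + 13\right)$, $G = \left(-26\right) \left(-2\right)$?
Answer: $-17147$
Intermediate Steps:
$G = 52$
$d{\left(n \right)} = \left(13 + n\right) \left(52 + n\right)$ ($d{\left(n \right)} = \left(n + 52\right) \left(n + 13\right) = \left(52 + n\right) \left(13 + n\right) = \left(13 + n\right) \left(52 + n\right)$)
$\left(12735 + d{\left(-58 \right)}\right) - 30152 = \left(12735 + \left(676 + \left(-58\right)^{2} + 65 \left(-58\right)\right)\right) - 30152 = \left(12735 + \left(676 + 3364 - 3770\right)\right) - 30152 = \left(12735 + 270\right) - 30152 = 13005 - 30152 = -17147$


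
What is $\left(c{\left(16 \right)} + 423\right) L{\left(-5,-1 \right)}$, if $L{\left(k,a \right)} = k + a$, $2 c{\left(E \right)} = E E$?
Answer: $-3306$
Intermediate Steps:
$c{\left(E \right)} = \frac{E^{2}}{2}$ ($c{\left(E \right)} = \frac{E E}{2} = \frac{E^{2}}{2}$)
$L{\left(k,a \right)} = a + k$
$\left(c{\left(16 \right)} + 423\right) L{\left(-5,-1 \right)} = \left(\frac{16^{2}}{2} + 423\right) \left(-1 - 5\right) = \left(\frac{1}{2} \cdot 256 + 423\right) \left(-6\right) = \left(128 + 423\right) \left(-6\right) = 551 \left(-6\right) = -3306$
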